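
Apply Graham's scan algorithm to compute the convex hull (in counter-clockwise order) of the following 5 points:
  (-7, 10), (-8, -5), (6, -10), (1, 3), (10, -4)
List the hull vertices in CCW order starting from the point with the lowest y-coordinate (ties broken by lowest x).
Hull (CCW) = [(6, -10), (10, -4), (-7, 10), (-8, -5)]

Graham scan procedure:
  1. Find the pivot p₀ = point with lowest y (tie → lowest x): (6, -10).
  2. Sort the remaining points by polar angle around p₀.
  3. Walk through sorted points, maintaining a stack; pop the top while the last three entries make a non-left turn (cross product ≤ 0).
  4. Final stack is the convex hull in CCW order: (6, -10), (10, -4), (-7, 10), (-8, -5).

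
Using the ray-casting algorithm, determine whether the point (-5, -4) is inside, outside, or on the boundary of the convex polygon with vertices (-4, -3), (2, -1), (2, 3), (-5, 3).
The point (-5, -4) lies strictly outside the polygon

Cast a horizontal ray to the right from the query point and count how many polygon edges it crosses (each edge strictly once or zero times, handled with the usual half-open convention). 
Parity of crossings → even ⇒ outside.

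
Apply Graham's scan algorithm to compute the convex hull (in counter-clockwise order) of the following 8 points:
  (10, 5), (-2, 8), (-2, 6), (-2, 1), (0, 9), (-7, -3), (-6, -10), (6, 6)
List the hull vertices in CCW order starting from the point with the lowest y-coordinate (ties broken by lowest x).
Hull (CCW) = [(-6, -10), (10, 5), (0, 9), (-2, 8), (-7, -3)]

Graham scan procedure:
  1. Find the pivot p₀ = point with lowest y (tie → lowest x): (-6, -10).
  2. Sort the remaining points by polar angle around p₀.
  3. Walk through sorted points, maintaining a stack; pop the top while the last three entries make a non-left turn (cross product ≤ 0).
  4. Final stack is the convex hull in CCW order: (-6, -10), (10, 5), (0, 9), (-2, 8), (-7, -3).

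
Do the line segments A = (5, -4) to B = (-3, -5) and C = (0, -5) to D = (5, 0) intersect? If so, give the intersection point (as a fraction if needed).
Yes; intersection at (3/7, -32/7) (t = 4/7 on AB, s = 3/35 on CD)

Parametrize AB as A + t(B − A) = (5 + -8 t, -4 + -1 t) and CD as C + s(D − C) = (0 + 5 s, -5 + 5 s). Solve the linear system for (t, s). Determinant = 35 ≠ 0, so a unique intersection of the containing lines exists. Solution: t = 4/7, s = 3/35 — both in [0, 1], so the segments cross. Intersection point: (3/7, -32/7).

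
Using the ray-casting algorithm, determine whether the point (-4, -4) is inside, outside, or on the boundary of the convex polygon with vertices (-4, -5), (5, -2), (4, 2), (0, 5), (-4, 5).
The point (-4, -4) lies on the polygon boundary

Boundary check: the query satisfies the collinearity and bounding-box conditions for some polygon edge, so it lies exactly on the boundary.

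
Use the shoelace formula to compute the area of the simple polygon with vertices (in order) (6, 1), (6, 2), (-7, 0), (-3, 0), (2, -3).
Area = 49/2

Shoelace formula: Area = (1/2) |Σ_i (x_i · y_{i+1} − x_{i+1} · y_i)| (indices mod n). Compute each cross term:
  (6)(2) − (6)(1) = 6
  (6)(0) − (-7)(2) = 14
  (-7)(0) − (-3)(0) = 0
  (-3)(-3) − (2)(0) = 9
  (2)(1) − (6)(-3) = 20
Sum = 49, so (signed) Area = 49/2 = 49/2, |Area| = 49/2.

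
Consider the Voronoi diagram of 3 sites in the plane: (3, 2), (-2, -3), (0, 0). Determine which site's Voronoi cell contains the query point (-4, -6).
Nearest site = (-2, -3)

The Voronoi cell of site s contains exactly those query points closer to s than to any other site. Compute squared distances from q = (-4, -6) to each site:
  (-2 − -4)² + (-3 − -6)² = 13
  (0 − -4)² + (0 − -6)² = 52
  (3 − -4)² + (2 − -6)² = 113
Minimum is attained by (-2, -3), so q lies in its Voronoi cell.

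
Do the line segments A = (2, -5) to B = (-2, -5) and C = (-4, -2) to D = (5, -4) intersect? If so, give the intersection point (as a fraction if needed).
No (intersection of containing lines falls outside at least one segment)

Parametrize and solve: t = -15/8, s = 3/2. At least one of these is outside [0, 1], so the segments do not intersect.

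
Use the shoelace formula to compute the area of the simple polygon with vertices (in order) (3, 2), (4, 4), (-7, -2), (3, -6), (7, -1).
Area = 64

Shoelace formula: Area = (1/2) |Σ_i (x_i · y_{i+1} − x_{i+1} · y_i)| (indices mod n). Compute each cross term:
  (3)(4) − (4)(2) = 4
  (4)(-2) − (-7)(4) = 20
  (-7)(-6) − (3)(-2) = 48
  (3)(-1) − (7)(-6) = 39
  (7)(2) − (3)(-1) = 17
Sum = 128, so (signed) Area = 128/2 = 64, |Area| = 64.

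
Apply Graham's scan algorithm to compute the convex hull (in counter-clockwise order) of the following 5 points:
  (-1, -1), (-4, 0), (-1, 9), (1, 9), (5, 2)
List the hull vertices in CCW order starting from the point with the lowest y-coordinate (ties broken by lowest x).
Hull (CCW) = [(-1, -1), (5, 2), (1, 9), (-1, 9), (-4, 0)]

Graham scan procedure:
  1. Find the pivot p₀ = point with lowest y (tie → lowest x): (-1, -1).
  2. Sort the remaining points by polar angle around p₀.
  3. Walk through sorted points, maintaining a stack; pop the top while the last three entries make a non-left turn (cross product ≤ 0).
  4. Final stack is the convex hull in CCW order: (-1, -1), (5, 2), (1, 9), (-1, 9), (-4, 0).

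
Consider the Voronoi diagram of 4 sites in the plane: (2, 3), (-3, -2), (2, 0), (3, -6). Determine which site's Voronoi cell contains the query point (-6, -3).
Nearest site = (-3, -2)

The Voronoi cell of site s contains exactly those query points closer to s than to any other site. Compute squared distances from q = (-6, -3) to each site:
  (-3 − -6)² + (-2 − -3)² = 10
  (2 − -6)² + (0 − -3)² = 73
  (3 − -6)² + (-6 − -3)² = 90
  (2 − -6)² + (3 − -3)² = 100
Minimum is attained by (-3, -2), so q lies in its Voronoi cell.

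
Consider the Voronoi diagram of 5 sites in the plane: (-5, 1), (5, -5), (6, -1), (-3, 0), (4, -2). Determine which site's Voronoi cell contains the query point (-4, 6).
Nearest site = (-5, 1)

The Voronoi cell of site s contains exactly those query points closer to s than to any other site. Compute squared distances from q = (-4, 6) to each site:
  (-5 − -4)² + (1 − 6)² = 26
  (-3 − -4)² + (0 − 6)² = 37
  (4 − -4)² + (-2 − 6)² = 128
  (6 − -4)² + (-1 − 6)² = 149
  (5 − -4)² + (-5 − 6)² = 202
Minimum is attained by (-5, 1), so q lies in its Voronoi cell.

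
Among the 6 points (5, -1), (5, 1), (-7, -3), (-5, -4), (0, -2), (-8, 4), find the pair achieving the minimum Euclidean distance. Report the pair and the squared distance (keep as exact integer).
Pair = ((5, -1), (5, 1)); squared distance = 4

Compute all C(6, 2) = 15 pairwise squared distances (x_i − x_j)² + (y_i − y_j)². The minimum is 4, attained by the pair ((5, -1), (5, 1)).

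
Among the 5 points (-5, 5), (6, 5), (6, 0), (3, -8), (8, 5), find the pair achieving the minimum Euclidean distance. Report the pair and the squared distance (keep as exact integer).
Pair = ((6, 5), (8, 5)); squared distance = 4

Compute all C(5, 2) = 10 pairwise squared distances (x_i − x_j)² + (y_i − y_j)². The minimum is 4, attained by the pair ((6, 5), (8, 5)).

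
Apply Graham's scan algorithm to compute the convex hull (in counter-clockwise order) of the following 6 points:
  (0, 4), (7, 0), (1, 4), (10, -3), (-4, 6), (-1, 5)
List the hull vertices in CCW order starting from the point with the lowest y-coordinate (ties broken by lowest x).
Hull (CCW) = [(10, -3), (7, 0), (1, 4), (-1, 5), (-4, 6)]

Graham scan procedure:
  1. Find the pivot p₀ = point with lowest y (tie → lowest x): (10, -3).
  2. Sort the remaining points by polar angle around p₀.
  3. Walk through sorted points, maintaining a stack; pop the top while the last three entries make a non-left turn (cross product ≤ 0).
  4. Final stack is the convex hull in CCW order: (10, -3), (7, 0), (1, 4), (-1, 5), (-4, 6).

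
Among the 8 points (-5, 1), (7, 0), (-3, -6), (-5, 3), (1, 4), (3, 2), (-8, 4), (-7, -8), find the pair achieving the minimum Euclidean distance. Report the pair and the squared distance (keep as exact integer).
Pair = ((-5, 1), (-5, 3)); squared distance = 4

Compute all C(8, 2) = 28 pairwise squared distances (x_i − x_j)² + (y_i − y_j)². The minimum is 4, attained by the pair ((-5, 1), (-5, 3)).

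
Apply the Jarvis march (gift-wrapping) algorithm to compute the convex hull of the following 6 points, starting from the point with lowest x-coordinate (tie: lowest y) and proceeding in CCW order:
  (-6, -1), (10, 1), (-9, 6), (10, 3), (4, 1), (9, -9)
Hull (CCW) = [(-9, 6), (-6, -1), (9, -9), (10, 1), (10, 3)]

Jarvis march: at each step, from the current hull vertex p, select the next vertex q as the point such that every other point lies strictly to the left of (or on) the directed line p → q. (Equivalently: for every other point r, the cross product (q − p) × (r − p) ≥ 0.)
Starting point (lowest x, tie lowest y): (-9, 6). Wrap until returning to start. Resulting hull: (-9, 6), (-6, -1), (9, -9), (10, 1), (10, 3).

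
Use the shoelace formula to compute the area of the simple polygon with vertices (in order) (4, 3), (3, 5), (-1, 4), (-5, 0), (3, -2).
Area = 75/2

Shoelace formula: Area = (1/2) |Σ_i (x_i · y_{i+1} − x_{i+1} · y_i)| (indices mod n). Compute each cross term:
  (4)(5) − (3)(3) = 11
  (3)(4) − (-1)(5) = 17
  (-1)(0) − (-5)(4) = 20
  (-5)(-2) − (3)(0) = 10
  (3)(3) − (4)(-2) = 17
Sum = 75, so (signed) Area = 75/2 = 75/2, |Area| = 75/2.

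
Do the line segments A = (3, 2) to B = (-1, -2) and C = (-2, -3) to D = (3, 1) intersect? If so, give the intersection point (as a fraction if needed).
No (intersection of containing lines falls outside at least one segment)

Parametrize and solve: t = 5/4, s = 0. At least one of these is outside [0, 1], so the segments do not intersect.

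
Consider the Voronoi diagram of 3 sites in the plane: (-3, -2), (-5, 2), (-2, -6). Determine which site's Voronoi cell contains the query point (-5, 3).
Nearest site = (-5, 2)

The Voronoi cell of site s contains exactly those query points closer to s than to any other site. Compute squared distances from q = (-5, 3) to each site:
  (-5 − -5)² + (2 − 3)² = 1
  (-3 − -5)² + (-2 − 3)² = 29
  (-2 − -5)² + (-6 − 3)² = 90
Minimum is attained by (-5, 2), so q lies in its Voronoi cell.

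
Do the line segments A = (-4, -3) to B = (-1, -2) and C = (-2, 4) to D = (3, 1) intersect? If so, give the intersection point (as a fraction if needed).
No (intersection of containing lines falls outside at least one segment)

Parametrize and solve: t = 41/14, s = 19/14. At least one of these is outside [0, 1], so the segments do not intersect.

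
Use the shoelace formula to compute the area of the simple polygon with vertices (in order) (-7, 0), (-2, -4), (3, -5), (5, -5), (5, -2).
Area = 61/2

Shoelace formula: Area = (1/2) |Σ_i (x_i · y_{i+1} − x_{i+1} · y_i)| (indices mod n). Compute each cross term:
  (-7)(-4) − (-2)(0) = 28
  (-2)(-5) − (3)(-4) = 22
  (3)(-5) − (5)(-5) = 10
  (5)(-2) − (5)(-5) = 15
  (5)(0) − (-7)(-2) = -14
Sum = 61, so (signed) Area = 61/2 = 61/2, |Area| = 61/2.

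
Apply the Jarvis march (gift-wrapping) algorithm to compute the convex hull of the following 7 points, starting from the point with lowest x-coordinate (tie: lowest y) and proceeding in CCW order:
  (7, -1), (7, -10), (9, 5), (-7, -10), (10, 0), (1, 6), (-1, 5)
Hull (CCW) = [(-7, -10), (7, -10), (10, 0), (9, 5), (1, 6), (-1, 5)]

Jarvis march: at each step, from the current hull vertex p, select the next vertex q as the point such that every other point lies strictly to the left of (or on) the directed line p → q. (Equivalently: for every other point r, the cross product (q − p) × (r − p) ≥ 0.)
Starting point (lowest x, tie lowest y): (-7, -10). Wrap until returning to start. Resulting hull: (-7, -10), (7, -10), (10, 0), (9, 5), (1, 6), (-1, 5).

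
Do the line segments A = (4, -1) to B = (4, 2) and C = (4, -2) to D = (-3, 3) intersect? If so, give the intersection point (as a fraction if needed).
No (intersection of containing lines falls outside at least one segment)

Parametrize and solve: t = -1/3, s = 0. At least one of these is outside [0, 1], so the segments do not intersect.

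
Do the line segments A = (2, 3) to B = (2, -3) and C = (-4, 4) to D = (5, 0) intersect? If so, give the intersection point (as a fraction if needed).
Yes; intersection at (2, 4/3) (t = 5/18 on AB, s = 2/3 on CD)

Parametrize AB as A + t(B − A) = (2 + 0 t, 3 + -6 t) and CD as C + s(D − C) = (-4 + 9 s, 4 + -4 s). Solve the linear system for (t, s). Determinant = -54 ≠ 0, so a unique intersection of the containing lines exists. Solution: t = 5/18, s = 2/3 — both in [0, 1], so the segments cross. Intersection point: (2, 4/3).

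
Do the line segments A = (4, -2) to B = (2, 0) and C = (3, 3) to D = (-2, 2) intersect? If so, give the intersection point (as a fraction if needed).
No (intersection of containing lines falls outside at least one segment)

Parametrize and solve: t = 13/6, s = 2/3. At least one of these is outside [0, 1], so the segments do not intersect.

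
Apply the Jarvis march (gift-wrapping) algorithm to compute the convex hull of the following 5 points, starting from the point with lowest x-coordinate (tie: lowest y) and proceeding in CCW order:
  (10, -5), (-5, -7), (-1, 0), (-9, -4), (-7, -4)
Hull (CCW) = [(-9, -4), (-5, -7), (10, -5), (-1, 0)]

Jarvis march: at each step, from the current hull vertex p, select the next vertex q as the point such that every other point lies strictly to the left of (or on) the directed line p → q. (Equivalently: for every other point r, the cross product (q − p) × (r − p) ≥ 0.)
Starting point (lowest x, tie lowest y): (-9, -4). Wrap until returning to start. Resulting hull: (-9, -4), (-5, -7), (10, -5), (-1, 0).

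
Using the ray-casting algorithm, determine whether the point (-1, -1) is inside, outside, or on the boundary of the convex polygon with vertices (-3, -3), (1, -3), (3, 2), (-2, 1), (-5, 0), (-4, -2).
The point (-1, -1) lies strictly inside the polygon

Cast a horizontal ray to the right from the query point and count how many polygon edges it crosses (each edge strictly once or zero times, handled with the usual half-open convention). 
Parity of crossings → odd ⇒ inside.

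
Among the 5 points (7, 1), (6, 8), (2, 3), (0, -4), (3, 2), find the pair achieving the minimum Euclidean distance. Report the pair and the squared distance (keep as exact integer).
Pair = ((2, 3), (3, 2)); squared distance = 2

Compute all C(5, 2) = 10 pairwise squared distances (x_i − x_j)² + (y_i − y_j)². The minimum is 2, attained by the pair ((2, 3), (3, 2)).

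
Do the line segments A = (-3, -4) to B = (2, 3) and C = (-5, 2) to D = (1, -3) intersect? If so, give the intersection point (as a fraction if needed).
Yes; intersection at (-71/67, -86/67) (t = 26/67 on AB, s = 44/67 on CD)

Parametrize AB as A + t(B − A) = (-3 + 5 t, -4 + 7 t) and CD as C + s(D − C) = (-5 + 6 s, 2 + -5 s). Solve the linear system for (t, s). Determinant = 67 ≠ 0, so a unique intersection of the containing lines exists. Solution: t = 26/67, s = 44/67 — both in [0, 1], so the segments cross. Intersection point: (-71/67, -86/67).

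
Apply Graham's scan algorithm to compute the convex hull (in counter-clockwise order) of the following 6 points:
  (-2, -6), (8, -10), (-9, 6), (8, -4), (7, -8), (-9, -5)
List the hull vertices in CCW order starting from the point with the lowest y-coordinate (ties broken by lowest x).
Hull (CCW) = [(8, -10), (8, -4), (-9, 6), (-9, -5)]

Graham scan procedure:
  1. Find the pivot p₀ = point with lowest y (tie → lowest x): (8, -10).
  2. Sort the remaining points by polar angle around p₀.
  3. Walk through sorted points, maintaining a stack; pop the top while the last three entries make a non-left turn (cross product ≤ 0).
  4. Final stack is the convex hull in CCW order: (8, -10), (8, -4), (-9, 6), (-9, -5).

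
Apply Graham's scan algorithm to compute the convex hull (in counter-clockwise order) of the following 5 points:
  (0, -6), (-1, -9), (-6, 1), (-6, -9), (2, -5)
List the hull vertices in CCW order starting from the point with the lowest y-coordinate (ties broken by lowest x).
Hull (CCW) = [(-6, -9), (-1, -9), (2, -5), (-6, 1)]

Graham scan procedure:
  1. Find the pivot p₀ = point with lowest y (tie → lowest x): (-6, -9).
  2. Sort the remaining points by polar angle around p₀.
  3. Walk through sorted points, maintaining a stack; pop the top while the last three entries make a non-left turn (cross product ≤ 0).
  4. Final stack is the convex hull in CCW order: (-6, -9), (-1, -9), (2, -5), (-6, 1).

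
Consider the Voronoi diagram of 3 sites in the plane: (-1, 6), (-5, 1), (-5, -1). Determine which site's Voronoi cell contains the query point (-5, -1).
Nearest site = (-5, -1)

The Voronoi cell of site s contains exactly those query points closer to s than to any other site. Compute squared distances from q = (-5, -1) to each site:
  (-5 − -5)² + (-1 − -1)² = 0
  (-5 − -5)² + (1 − -1)² = 4
  (-1 − -5)² + (6 − -1)² = 65
Minimum is attained by (-5, -1), so q lies in its Voronoi cell.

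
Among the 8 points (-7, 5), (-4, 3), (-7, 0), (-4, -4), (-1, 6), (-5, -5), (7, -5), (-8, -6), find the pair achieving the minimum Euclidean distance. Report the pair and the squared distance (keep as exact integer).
Pair = ((-4, -4), (-5, -5)); squared distance = 2

Compute all C(8, 2) = 28 pairwise squared distances (x_i − x_j)² + (y_i − y_j)². The minimum is 2, attained by the pair ((-4, -4), (-5, -5)).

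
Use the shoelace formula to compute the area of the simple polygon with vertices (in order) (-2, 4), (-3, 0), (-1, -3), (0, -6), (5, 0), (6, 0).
Area = 81/2

Shoelace formula: Area = (1/2) |Σ_i (x_i · y_{i+1} − x_{i+1} · y_i)| (indices mod n). Compute each cross term:
  (-2)(0) − (-3)(4) = 12
  (-3)(-3) − (-1)(0) = 9
  (-1)(-6) − (0)(-3) = 6
  (0)(0) − (5)(-6) = 30
  (5)(0) − (6)(0) = 0
  (6)(4) − (-2)(0) = 24
Sum = 81, so (signed) Area = 81/2 = 81/2, |Area| = 81/2.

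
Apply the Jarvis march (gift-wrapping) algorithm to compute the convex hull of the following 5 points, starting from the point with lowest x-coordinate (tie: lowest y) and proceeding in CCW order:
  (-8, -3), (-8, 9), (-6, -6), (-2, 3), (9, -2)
Hull (CCW) = [(-8, -3), (-6, -6), (9, -2), (-8, 9)]

Jarvis march: at each step, from the current hull vertex p, select the next vertex q as the point such that every other point lies strictly to the left of (or on) the directed line p → q. (Equivalently: for every other point r, the cross product (q − p) × (r − p) ≥ 0.)
Starting point (lowest x, tie lowest y): (-8, -3). Wrap until returning to start. Resulting hull: (-8, -3), (-6, -6), (9, -2), (-8, 9).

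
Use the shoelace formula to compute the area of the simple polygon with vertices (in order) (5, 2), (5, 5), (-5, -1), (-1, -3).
Area = 31

Shoelace formula: Area = (1/2) |Σ_i (x_i · y_{i+1} − x_{i+1} · y_i)| (indices mod n). Compute each cross term:
  (5)(5) − (5)(2) = 15
  (5)(-1) − (-5)(5) = 20
  (-5)(-3) − (-1)(-1) = 14
  (-1)(2) − (5)(-3) = 13
Sum = 62, so (signed) Area = 62/2 = 31, |Area| = 31.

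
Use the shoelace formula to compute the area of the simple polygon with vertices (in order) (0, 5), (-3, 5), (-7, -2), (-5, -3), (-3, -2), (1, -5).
Area = 45

Shoelace formula: Area = (1/2) |Σ_i (x_i · y_{i+1} − x_{i+1} · y_i)| (indices mod n). Compute each cross term:
  (0)(5) − (-3)(5) = 15
  (-3)(-2) − (-7)(5) = 41
  (-7)(-3) − (-5)(-2) = 11
  (-5)(-2) − (-3)(-3) = 1
  (-3)(-5) − (1)(-2) = 17
  (1)(5) − (0)(-5) = 5
Sum = 90, so (signed) Area = 90/2 = 45, |Area| = 45.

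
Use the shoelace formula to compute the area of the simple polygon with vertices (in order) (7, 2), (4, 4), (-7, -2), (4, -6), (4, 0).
Area = 61

Shoelace formula: Area = (1/2) |Σ_i (x_i · y_{i+1} − x_{i+1} · y_i)| (indices mod n). Compute each cross term:
  (7)(4) − (4)(2) = 20
  (4)(-2) − (-7)(4) = 20
  (-7)(-6) − (4)(-2) = 50
  (4)(0) − (4)(-6) = 24
  (4)(2) − (7)(0) = 8
Sum = 122, so (signed) Area = 122/2 = 61, |Area| = 61.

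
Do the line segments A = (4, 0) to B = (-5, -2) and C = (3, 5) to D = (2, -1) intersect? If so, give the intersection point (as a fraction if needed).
Yes; intersection at (109/52, -11/26) (t = 11/52 on AB, s = 47/52 on CD)

Parametrize AB as A + t(B − A) = (4 + -9 t, 0 + -2 t) and CD as C + s(D − C) = (3 + -1 s, 5 + -6 s). Solve the linear system for (t, s). Determinant = -52 ≠ 0, so a unique intersection of the containing lines exists. Solution: t = 11/52, s = 47/52 — both in [0, 1], so the segments cross. Intersection point: (109/52, -11/26).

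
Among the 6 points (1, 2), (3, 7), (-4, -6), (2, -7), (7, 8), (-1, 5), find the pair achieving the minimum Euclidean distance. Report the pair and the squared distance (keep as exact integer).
Pair = ((1, 2), (-1, 5)); squared distance = 13

Compute all C(6, 2) = 15 pairwise squared distances (x_i − x_j)² + (y_i − y_j)². The minimum is 13, attained by the pair ((1, 2), (-1, 5)).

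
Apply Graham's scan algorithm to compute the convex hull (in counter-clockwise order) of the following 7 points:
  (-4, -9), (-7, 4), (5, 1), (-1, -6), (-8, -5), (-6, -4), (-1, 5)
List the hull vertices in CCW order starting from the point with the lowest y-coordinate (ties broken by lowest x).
Hull (CCW) = [(-4, -9), (-1, -6), (5, 1), (-1, 5), (-7, 4), (-8, -5)]

Graham scan procedure:
  1. Find the pivot p₀ = point with lowest y (tie → lowest x): (-4, -9).
  2. Sort the remaining points by polar angle around p₀.
  3. Walk through sorted points, maintaining a stack; pop the top while the last three entries make a non-left turn (cross product ≤ 0).
  4. Final stack is the convex hull in CCW order: (-4, -9), (-1, -6), (5, 1), (-1, 5), (-7, 4), (-8, -5).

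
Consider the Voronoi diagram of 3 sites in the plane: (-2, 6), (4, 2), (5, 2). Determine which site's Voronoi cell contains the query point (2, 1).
Nearest site = (4, 2)

The Voronoi cell of site s contains exactly those query points closer to s than to any other site. Compute squared distances from q = (2, 1) to each site:
  (4 − 2)² + (2 − 1)² = 5
  (5 − 2)² + (2 − 1)² = 10
  (-2 − 2)² + (6 − 1)² = 41
Minimum is attained by (4, 2), so q lies in its Voronoi cell.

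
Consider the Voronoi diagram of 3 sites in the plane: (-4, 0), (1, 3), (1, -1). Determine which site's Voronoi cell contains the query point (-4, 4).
Nearest site = (-4, 0)

The Voronoi cell of site s contains exactly those query points closer to s than to any other site. Compute squared distances from q = (-4, 4) to each site:
  (-4 − -4)² + (0 − 4)² = 16
  (1 − -4)² + (3 − 4)² = 26
  (1 − -4)² + (-1 − 4)² = 50
Minimum is attained by (-4, 0), so q lies in its Voronoi cell.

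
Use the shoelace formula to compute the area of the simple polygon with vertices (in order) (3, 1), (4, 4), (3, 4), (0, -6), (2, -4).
Area = 10

Shoelace formula: Area = (1/2) |Σ_i (x_i · y_{i+1} − x_{i+1} · y_i)| (indices mod n). Compute each cross term:
  (3)(4) − (4)(1) = 8
  (4)(4) − (3)(4) = 4
  (3)(-6) − (0)(4) = -18
  (0)(-4) − (2)(-6) = 12
  (2)(1) − (3)(-4) = 14
Sum = 20, so (signed) Area = 20/2 = 10, |Area| = 10.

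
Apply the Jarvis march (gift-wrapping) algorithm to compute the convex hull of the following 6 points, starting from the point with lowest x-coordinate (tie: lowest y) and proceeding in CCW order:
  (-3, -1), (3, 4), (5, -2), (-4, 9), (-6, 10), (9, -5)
Hull (CCW) = [(-6, 10), (-3, -1), (9, -5), (3, 4), (-4, 9)]

Jarvis march: at each step, from the current hull vertex p, select the next vertex q as the point such that every other point lies strictly to the left of (or on) the directed line p → q. (Equivalently: for every other point r, the cross product (q − p) × (r − p) ≥ 0.)
Starting point (lowest x, tie lowest y): (-6, 10). Wrap until returning to start. Resulting hull: (-6, 10), (-3, -1), (9, -5), (3, 4), (-4, 9).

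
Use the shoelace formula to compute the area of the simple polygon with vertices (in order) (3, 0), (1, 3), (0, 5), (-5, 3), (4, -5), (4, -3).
Area = 69/2

Shoelace formula: Area = (1/2) |Σ_i (x_i · y_{i+1} − x_{i+1} · y_i)| (indices mod n). Compute each cross term:
  (3)(3) − (1)(0) = 9
  (1)(5) − (0)(3) = 5
  (0)(3) − (-5)(5) = 25
  (-5)(-5) − (4)(3) = 13
  (4)(-3) − (4)(-5) = 8
  (4)(0) − (3)(-3) = 9
Sum = 69, so (signed) Area = 69/2 = 69/2, |Area| = 69/2.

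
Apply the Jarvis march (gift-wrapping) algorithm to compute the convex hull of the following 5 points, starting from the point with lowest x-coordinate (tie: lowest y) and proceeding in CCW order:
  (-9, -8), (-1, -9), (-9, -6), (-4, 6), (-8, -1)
Hull (CCW) = [(-9, -8), (-1, -9), (-4, 6), (-8, -1), (-9, -6)]

Jarvis march: at each step, from the current hull vertex p, select the next vertex q as the point such that every other point lies strictly to the left of (or on) the directed line p → q. (Equivalently: for every other point r, the cross product (q − p) × (r − p) ≥ 0.)
Starting point (lowest x, tie lowest y): (-9, -8). Wrap until returning to start. Resulting hull: (-9, -8), (-1, -9), (-4, 6), (-8, -1), (-9, -6).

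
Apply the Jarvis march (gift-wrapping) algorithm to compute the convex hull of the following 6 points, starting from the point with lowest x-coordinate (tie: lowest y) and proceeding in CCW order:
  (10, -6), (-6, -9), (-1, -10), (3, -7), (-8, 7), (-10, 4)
Hull (CCW) = [(-10, 4), (-6, -9), (-1, -10), (10, -6), (-8, 7)]

Jarvis march: at each step, from the current hull vertex p, select the next vertex q as the point such that every other point lies strictly to the left of (or on) the directed line p → q. (Equivalently: for every other point r, the cross product (q − p) × (r − p) ≥ 0.)
Starting point (lowest x, tie lowest y): (-10, 4). Wrap until returning to start. Resulting hull: (-10, 4), (-6, -9), (-1, -10), (10, -6), (-8, 7).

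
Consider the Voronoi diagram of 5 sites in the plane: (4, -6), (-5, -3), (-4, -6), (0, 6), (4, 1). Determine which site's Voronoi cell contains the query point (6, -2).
Nearest site = (4, 1)

The Voronoi cell of site s contains exactly those query points closer to s than to any other site. Compute squared distances from q = (6, -2) to each site:
  (4 − 6)² + (1 − -2)² = 13
  (4 − 6)² + (-6 − -2)² = 20
  (0 − 6)² + (6 − -2)² = 100
  (-4 − 6)² + (-6 − -2)² = 116
  (-5 − 6)² + (-3 − -2)² = 122
Minimum is attained by (4, 1), so q lies in its Voronoi cell.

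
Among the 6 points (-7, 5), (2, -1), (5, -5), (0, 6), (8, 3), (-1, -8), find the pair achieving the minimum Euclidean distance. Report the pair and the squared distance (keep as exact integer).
Pair = ((2, -1), (5, -5)); squared distance = 25

Compute all C(6, 2) = 15 pairwise squared distances (x_i − x_j)² + (y_i − y_j)². The minimum is 25, attained by the pair ((2, -1), (5, -5)).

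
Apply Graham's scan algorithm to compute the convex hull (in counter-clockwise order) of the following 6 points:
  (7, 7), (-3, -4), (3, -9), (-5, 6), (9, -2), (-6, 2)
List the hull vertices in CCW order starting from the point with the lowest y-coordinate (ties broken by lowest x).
Hull (CCW) = [(3, -9), (9, -2), (7, 7), (-5, 6), (-6, 2), (-3, -4)]

Graham scan procedure:
  1. Find the pivot p₀ = point with lowest y (tie → lowest x): (3, -9).
  2. Sort the remaining points by polar angle around p₀.
  3. Walk through sorted points, maintaining a stack; pop the top while the last three entries make a non-left turn (cross product ≤ 0).
  4. Final stack is the convex hull in CCW order: (3, -9), (9, -2), (7, 7), (-5, 6), (-6, 2), (-3, -4).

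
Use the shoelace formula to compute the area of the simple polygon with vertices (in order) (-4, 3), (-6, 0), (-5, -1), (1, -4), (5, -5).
Area = 55/2

Shoelace formula: Area = (1/2) |Σ_i (x_i · y_{i+1} − x_{i+1} · y_i)| (indices mod n). Compute each cross term:
  (-4)(0) − (-6)(3) = 18
  (-6)(-1) − (-5)(0) = 6
  (-5)(-4) − (1)(-1) = 21
  (1)(-5) − (5)(-4) = 15
  (5)(3) − (-4)(-5) = -5
Sum = 55, so (signed) Area = 55/2 = 55/2, |Area| = 55/2.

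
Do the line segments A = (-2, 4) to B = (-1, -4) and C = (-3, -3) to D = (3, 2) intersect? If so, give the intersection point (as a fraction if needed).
Yes; intersection at (-69/53, -84/53) (t = 37/53 on AB, s = 15/53 on CD)

Parametrize AB as A + t(B − A) = (-2 + 1 t, 4 + -8 t) and CD as C + s(D − C) = (-3 + 6 s, -3 + 5 s). Solve the linear system for (t, s). Determinant = -53 ≠ 0, so a unique intersection of the containing lines exists. Solution: t = 37/53, s = 15/53 — both in [0, 1], so the segments cross. Intersection point: (-69/53, -84/53).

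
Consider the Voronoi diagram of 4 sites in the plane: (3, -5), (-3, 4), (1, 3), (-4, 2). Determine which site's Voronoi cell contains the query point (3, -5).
Nearest site = (3, -5)

The Voronoi cell of site s contains exactly those query points closer to s than to any other site. Compute squared distances from q = (3, -5) to each site:
  (3 − 3)² + (-5 − -5)² = 0
  (1 − 3)² + (3 − -5)² = 68
  (-4 − 3)² + (2 − -5)² = 98
  (-3 − 3)² + (4 − -5)² = 117
Minimum is attained by (3, -5), so q lies in its Voronoi cell.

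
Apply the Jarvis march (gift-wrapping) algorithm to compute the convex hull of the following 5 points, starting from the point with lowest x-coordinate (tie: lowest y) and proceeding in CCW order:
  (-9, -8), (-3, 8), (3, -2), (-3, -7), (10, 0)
Hull (CCW) = [(-9, -8), (-3, -7), (10, 0), (-3, 8)]

Jarvis march: at each step, from the current hull vertex p, select the next vertex q as the point such that every other point lies strictly to the left of (or on) the directed line p → q. (Equivalently: for every other point r, the cross product (q − p) × (r − p) ≥ 0.)
Starting point (lowest x, tie lowest y): (-9, -8). Wrap until returning to start. Resulting hull: (-9, -8), (-3, -7), (10, 0), (-3, 8).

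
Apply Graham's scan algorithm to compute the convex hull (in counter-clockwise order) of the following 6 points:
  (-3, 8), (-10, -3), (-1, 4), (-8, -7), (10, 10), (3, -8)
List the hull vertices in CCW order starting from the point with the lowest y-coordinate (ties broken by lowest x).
Hull (CCW) = [(3, -8), (10, 10), (-3, 8), (-10, -3), (-8, -7)]

Graham scan procedure:
  1. Find the pivot p₀ = point with lowest y (tie → lowest x): (3, -8).
  2. Sort the remaining points by polar angle around p₀.
  3. Walk through sorted points, maintaining a stack; pop the top while the last three entries make a non-left turn (cross product ≤ 0).
  4. Final stack is the convex hull in CCW order: (3, -8), (10, 10), (-3, 8), (-10, -3), (-8, -7).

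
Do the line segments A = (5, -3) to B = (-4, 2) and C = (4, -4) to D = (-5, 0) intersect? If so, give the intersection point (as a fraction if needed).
No (intersection of containing lines falls outside at least one segment)

Parametrize and solve: t = -13/9, s = -14/9. At least one of these is outside [0, 1], so the segments do not intersect.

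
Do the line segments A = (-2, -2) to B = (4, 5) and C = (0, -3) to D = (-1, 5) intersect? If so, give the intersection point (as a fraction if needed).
Yes; intersection at (-4/11, -1/11) (t = 3/11 on AB, s = 4/11 on CD)

Parametrize AB as A + t(B − A) = (-2 + 6 t, -2 + 7 t) and CD as C + s(D − C) = (0 + -1 s, -3 + 8 s). Solve the linear system for (t, s). Determinant = -55 ≠ 0, so a unique intersection of the containing lines exists. Solution: t = 3/11, s = 4/11 — both in [0, 1], so the segments cross. Intersection point: (-4/11, -1/11).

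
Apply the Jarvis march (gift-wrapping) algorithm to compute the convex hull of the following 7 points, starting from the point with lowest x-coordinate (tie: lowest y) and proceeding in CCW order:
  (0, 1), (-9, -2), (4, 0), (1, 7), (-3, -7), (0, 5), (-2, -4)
Hull (CCW) = [(-9, -2), (-3, -7), (4, 0), (1, 7)]

Jarvis march: at each step, from the current hull vertex p, select the next vertex q as the point such that every other point lies strictly to the left of (or on) the directed line p → q. (Equivalently: for every other point r, the cross product (q − p) × (r − p) ≥ 0.)
Starting point (lowest x, tie lowest y): (-9, -2). Wrap until returning to start. Resulting hull: (-9, -2), (-3, -7), (4, 0), (1, 7).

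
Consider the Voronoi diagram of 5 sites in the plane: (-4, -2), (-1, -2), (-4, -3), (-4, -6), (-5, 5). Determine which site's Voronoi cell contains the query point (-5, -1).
Nearest site = (-4, -2)

The Voronoi cell of site s contains exactly those query points closer to s than to any other site. Compute squared distances from q = (-5, -1) to each site:
  (-4 − -5)² + (-2 − -1)² = 2
  (-4 − -5)² + (-3 − -1)² = 5
  (-1 − -5)² + (-2 − -1)² = 17
  (-4 − -5)² + (-6 − -1)² = 26
  (-5 − -5)² + (5 − -1)² = 36
Minimum is attained by (-4, -2), so q lies in its Voronoi cell.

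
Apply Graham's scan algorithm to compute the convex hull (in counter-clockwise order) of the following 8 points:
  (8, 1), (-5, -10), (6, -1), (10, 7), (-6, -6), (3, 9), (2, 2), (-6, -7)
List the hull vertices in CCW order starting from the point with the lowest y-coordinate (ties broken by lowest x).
Hull (CCW) = [(-5, -10), (6, -1), (8, 1), (10, 7), (3, 9), (-6, -6), (-6, -7)]

Graham scan procedure:
  1. Find the pivot p₀ = point with lowest y (tie → lowest x): (-5, -10).
  2. Sort the remaining points by polar angle around p₀.
  3. Walk through sorted points, maintaining a stack; pop the top while the last three entries make a non-left turn (cross product ≤ 0).
  4. Final stack is the convex hull in CCW order: (-5, -10), (6, -1), (8, 1), (10, 7), (3, 9), (-6, -6), (-6, -7).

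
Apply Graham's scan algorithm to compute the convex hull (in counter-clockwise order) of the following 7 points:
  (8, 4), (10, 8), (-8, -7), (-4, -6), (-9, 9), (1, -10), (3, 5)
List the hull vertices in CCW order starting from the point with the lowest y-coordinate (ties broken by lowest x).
Hull (CCW) = [(1, -10), (10, 8), (-9, 9), (-8, -7)]

Graham scan procedure:
  1. Find the pivot p₀ = point with lowest y (tie → lowest x): (1, -10).
  2. Sort the remaining points by polar angle around p₀.
  3. Walk through sorted points, maintaining a stack; pop the top while the last three entries make a non-left turn (cross product ≤ 0).
  4. Final stack is the convex hull in CCW order: (1, -10), (10, 8), (-9, 9), (-8, -7).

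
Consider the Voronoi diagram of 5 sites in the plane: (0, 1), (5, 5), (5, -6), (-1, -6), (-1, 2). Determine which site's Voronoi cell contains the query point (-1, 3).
Nearest site = (-1, 2)

The Voronoi cell of site s contains exactly those query points closer to s than to any other site. Compute squared distances from q = (-1, 3) to each site:
  (-1 − -1)² + (2 − 3)² = 1
  (0 − -1)² + (1 − 3)² = 5
  (5 − -1)² + (5 − 3)² = 40
  (-1 − -1)² + (-6 − 3)² = 81
  (5 − -1)² + (-6 − 3)² = 117
Minimum is attained by (-1, 2), so q lies in its Voronoi cell.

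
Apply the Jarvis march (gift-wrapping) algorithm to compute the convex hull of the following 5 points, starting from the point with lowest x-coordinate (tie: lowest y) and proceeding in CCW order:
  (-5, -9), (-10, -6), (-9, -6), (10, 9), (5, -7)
Hull (CCW) = [(-10, -6), (-5, -9), (5, -7), (10, 9)]

Jarvis march: at each step, from the current hull vertex p, select the next vertex q as the point such that every other point lies strictly to the left of (or on) the directed line p → q. (Equivalently: for every other point r, the cross product (q − p) × (r − p) ≥ 0.)
Starting point (lowest x, tie lowest y): (-10, -6). Wrap until returning to start. Resulting hull: (-10, -6), (-5, -9), (5, -7), (10, 9).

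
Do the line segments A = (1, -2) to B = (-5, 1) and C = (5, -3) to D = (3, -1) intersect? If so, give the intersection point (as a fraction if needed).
No (intersection of containing lines falls outside at least one segment)

Parametrize and solve: t = -1, s = -1. At least one of these is outside [0, 1], so the segments do not intersect.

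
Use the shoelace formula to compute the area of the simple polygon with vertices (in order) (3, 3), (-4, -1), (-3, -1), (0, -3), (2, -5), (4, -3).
Area = 30

Shoelace formula: Area = (1/2) |Σ_i (x_i · y_{i+1} − x_{i+1} · y_i)| (indices mod n). Compute each cross term:
  (3)(-1) − (-4)(3) = 9
  (-4)(-1) − (-3)(-1) = 1
  (-3)(-3) − (0)(-1) = 9
  (0)(-5) − (2)(-3) = 6
  (2)(-3) − (4)(-5) = 14
  (4)(3) − (3)(-3) = 21
Sum = 60, so (signed) Area = 60/2 = 30, |Area| = 30.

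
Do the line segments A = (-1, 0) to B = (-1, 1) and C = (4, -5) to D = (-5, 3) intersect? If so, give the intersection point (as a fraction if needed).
No (intersection of containing lines falls outside at least one segment)

Parametrize and solve: t = -5/9, s = 5/9. At least one of these is outside [0, 1], so the segments do not intersect.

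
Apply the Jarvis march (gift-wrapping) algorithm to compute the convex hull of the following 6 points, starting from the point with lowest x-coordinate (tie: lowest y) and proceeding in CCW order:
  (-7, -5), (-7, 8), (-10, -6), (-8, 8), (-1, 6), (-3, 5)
Hull (CCW) = [(-10, -6), (-7, -5), (-1, 6), (-7, 8), (-8, 8)]

Jarvis march: at each step, from the current hull vertex p, select the next vertex q as the point such that every other point lies strictly to the left of (or on) the directed line p → q. (Equivalently: for every other point r, the cross product (q − p) × (r − p) ≥ 0.)
Starting point (lowest x, tie lowest y): (-10, -6). Wrap until returning to start. Resulting hull: (-10, -6), (-7, -5), (-1, 6), (-7, 8), (-8, 8).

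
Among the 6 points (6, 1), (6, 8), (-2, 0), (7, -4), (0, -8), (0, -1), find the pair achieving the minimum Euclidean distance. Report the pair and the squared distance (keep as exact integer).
Pair = ((-2, 0), (0, -1)); squared distance = 5

Compute all C(6, 2) = 15 pairwise squared distances (x_i − x_j)² + (y_i − y_j)². The minimum is 5, attained by the pair ((-2, 0), (0, -1)).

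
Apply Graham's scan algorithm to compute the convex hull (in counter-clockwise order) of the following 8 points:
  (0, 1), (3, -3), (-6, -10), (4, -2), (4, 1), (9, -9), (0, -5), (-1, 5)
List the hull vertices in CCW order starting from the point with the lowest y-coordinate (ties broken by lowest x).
Hull (CCW) = [(-6, -10), (9, -9), (4, 1), (-1, 5)]

Graham scan procedure:
  1. Find the pivot p₀ = point with lowest y (tie → lowest x): (-6, -10).
  2. Sort the remaining points by polar angle around p₀.
  3. Walk through sorted points, maintaining a stack; pop the top while the last three entries make a non-left turn (cross product ≤ 0).
  4. Final stack is the convex hull in CCW order: (-6, -10), (9, -9), (4, 1), (-1, 5).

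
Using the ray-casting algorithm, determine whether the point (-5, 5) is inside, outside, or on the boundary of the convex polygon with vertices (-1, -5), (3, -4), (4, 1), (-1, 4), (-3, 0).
The point (-5, 5) lies strictly outside the polygon

Cast a horizontal ray to the right from the query point and count how many polygon edges it crosses (each edge strictly once or zero times, handled with the usual half-open convention). 
Parity of crossings → even ⇒ outside.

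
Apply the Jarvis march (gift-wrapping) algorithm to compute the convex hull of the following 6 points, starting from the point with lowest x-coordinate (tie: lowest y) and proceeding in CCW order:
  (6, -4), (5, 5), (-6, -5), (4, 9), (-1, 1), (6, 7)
Hull (CCW) = [(-6, -5), (6, -4), (6, 7), (4, 9)]

Jarvis march: at each step, from the current hull vertex p, select the next vertex q as the point such that every other point lies strictly to the left of (or on) the directed line p → q. (Equivalently: for every other point r, the cross product (q − p) × (r − p) ≥ 0.)
Starting point (lowest x, tie lowest y): (-6, -5). Wrap until returning to start. Resulting hull: (-6, -5), (6, -4), (6, 7), (4, 9).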